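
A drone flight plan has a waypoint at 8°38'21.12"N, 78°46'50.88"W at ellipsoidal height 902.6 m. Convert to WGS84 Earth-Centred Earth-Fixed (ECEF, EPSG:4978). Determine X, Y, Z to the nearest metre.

X 1227136 m, Y -6186609 m, Z 951865 m

WGS84: a = 6378137 m, e² = 0.006694380; N(φ) = a/√(1−e²sin²φ) = 6378618.761 m.
X = (N+h)·cosφ·cosλ = 1227136.138 m; Y = (N+h)·cosφ·sinλ = -6186608.966 m; Z = (N(1−e²)+h)·sinφ = 951865.112 m.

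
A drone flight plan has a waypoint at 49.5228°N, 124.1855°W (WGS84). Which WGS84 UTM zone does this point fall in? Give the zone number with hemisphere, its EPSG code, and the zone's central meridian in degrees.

UTM zone = ⌊(λ + 180)/6⌋ + 1; -124.1855° ∈ [-126°, -120°) → zone 10.
Hemisphere: N (φ ≥ 0).
Central meridian λ₀ = 6×10 − 183 = -123°.
EPSG code: 32610.

Zone 10N (EPSG:32610), central meridian -123°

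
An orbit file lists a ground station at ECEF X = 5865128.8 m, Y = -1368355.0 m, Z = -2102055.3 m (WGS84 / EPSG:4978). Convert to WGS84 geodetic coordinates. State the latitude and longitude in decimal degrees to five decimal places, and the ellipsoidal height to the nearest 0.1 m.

lat -19.36030°, lon -13.13240°, h 3127.2 m

λ = atan2(Y, X) = -13.13240052°; p = √(X²+Y²) = 6022634.9 m.
Bowring's method on WGS84 (a = 6378137 m, b = 6356752.314 m) gives φ = -19.36029989°, h = 3127.172 m.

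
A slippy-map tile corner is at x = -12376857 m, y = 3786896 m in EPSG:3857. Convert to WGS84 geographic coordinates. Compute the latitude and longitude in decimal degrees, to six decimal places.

lat 32.179501°, lon -111.183198°

R = 6378137 m. λ = x/R = -111.18319812°.
φ = 2·arctan(exp(y/R)) − 90° = 2·arctan(1.81073) − 90° = 32.17950058°.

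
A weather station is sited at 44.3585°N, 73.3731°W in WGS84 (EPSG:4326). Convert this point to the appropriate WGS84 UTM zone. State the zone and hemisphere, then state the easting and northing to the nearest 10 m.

Zone 18N: E 629650 m, N 4912980 m

Longitude -73.3731° lies in the 6° band [-78°, -72°), giving zone 18; latitude is north of the equator, so 18N.
Zone 18 central meridian λ₀ = 6×18 − 183 = -75°; Δλ = +1.6269°.
Transverse Mercator on WGS84 with k₀ = 0.9996 gives E = 629647.722 m, N = 4912978.964 m.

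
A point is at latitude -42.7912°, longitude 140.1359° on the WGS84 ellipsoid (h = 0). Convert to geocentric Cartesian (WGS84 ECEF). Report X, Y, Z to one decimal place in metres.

WGS84: a = 6378137 m, e² = 0.006694380; N(φ) = a/√(1−e²sin²φ) = 6388012.105 m.
X = (N+h)·cosφ·cosλ = -3598155.533 m; Y = (N+h)·cosφ·sinλ = 3004696.345 m; Z = (N(1−e²)+h)·sinφ = -4310508.683 m.

X -3598155.5 m, Y 3004696.3 m, Z -4310508.7 m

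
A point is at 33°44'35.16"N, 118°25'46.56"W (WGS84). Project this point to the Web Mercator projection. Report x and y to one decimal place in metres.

x -13183522.8 m, y 3994358.6 m

Web Mercator is spherical with R = a = 6378137 m.
x = R·λ = 6378137 × -2.066986452 = -13183522.767 m.
y = R·ln tan(π/4 + φ/2) = 6378137 × 0.626257883 = 3994358.575 m.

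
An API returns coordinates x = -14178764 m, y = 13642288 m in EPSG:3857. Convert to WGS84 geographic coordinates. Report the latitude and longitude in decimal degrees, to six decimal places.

lat 76.565000°, lon -127.370004°

R = 6378137 m. λ = x/R = -127.37000411°.
φ = 2·arctan(exp(y/R)) − 90° = 2·arctan(8.49021) − 90° = 76.56500020°.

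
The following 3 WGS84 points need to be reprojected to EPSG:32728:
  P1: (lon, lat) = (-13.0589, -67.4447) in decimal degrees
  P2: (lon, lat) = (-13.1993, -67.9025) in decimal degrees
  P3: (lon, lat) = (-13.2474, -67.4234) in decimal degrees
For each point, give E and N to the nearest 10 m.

UTM zone 28S: λ₀ = -15°, k₀ = 0.9996.
P1 (-67.4447°, -13.0589°) → (583076.907, 2517744.809) m.
P2 (-67.9025°, -13.1993°) → (575585.632, 2466905.392) m.
P3 (-67.4234°, -13.2474°) → (575078.263, 2520358.803) m.

P1: E 583080 m, N 2517740 m; P2: E 575590 m, N 2466910 m; P3: E 575080 m, N 2520360 m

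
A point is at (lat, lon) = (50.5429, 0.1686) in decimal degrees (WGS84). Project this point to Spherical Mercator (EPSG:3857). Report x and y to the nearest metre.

Web Mercator is spherical with R = a = 6378137 m.
x = R·λ = 6378137 × 0.002942625 = 18768.466 m.
y = R·ln tan(π/4 + φ/2) = 6378137 × 1.025508369 = 6540832.872 m.

x 18768 m, y 6540833 m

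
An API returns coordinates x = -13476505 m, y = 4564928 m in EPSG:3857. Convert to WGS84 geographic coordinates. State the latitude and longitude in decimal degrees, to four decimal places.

R = 6378137 m. λ = x/R = -121.06150418°.
φ = 2·arctan(exp(y/R)) − 90° = 2·arctan(2.04565) − 90° = 37.89730079°.

lat 37.8973°, lon -121.0615°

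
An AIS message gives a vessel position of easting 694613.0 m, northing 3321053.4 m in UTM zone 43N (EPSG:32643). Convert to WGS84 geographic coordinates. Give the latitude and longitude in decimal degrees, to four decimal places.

Zone 43N: λ₀ = 75°, k₀ = 0.9996, false easting 500000 m.
Meridian distance M = (N − FN)/k₀ = 3322382.4 m.
Inverse transverse Mercator on WGS84 gives φ = 30.00499956°, λ = 77.01770005°.

lat 30.0050°, lon 77.0177°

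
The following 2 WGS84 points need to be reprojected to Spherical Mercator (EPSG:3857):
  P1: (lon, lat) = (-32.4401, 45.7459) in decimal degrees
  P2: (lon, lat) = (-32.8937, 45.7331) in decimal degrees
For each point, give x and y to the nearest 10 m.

P1: x -3611220 m, y 5739720 m; P2: x -3661710 m, y 5737680 m

Web Mercator: x = R·λ, y = R·ln tan(π/4+φ/2), R = 6378137 m.
P1 (45.7459°, -32.4401°) → (-3611215.413, 5739722.601) m.
P2 (45.7331°, -32.8937°) → (-3661709.934, 5737680.983) m.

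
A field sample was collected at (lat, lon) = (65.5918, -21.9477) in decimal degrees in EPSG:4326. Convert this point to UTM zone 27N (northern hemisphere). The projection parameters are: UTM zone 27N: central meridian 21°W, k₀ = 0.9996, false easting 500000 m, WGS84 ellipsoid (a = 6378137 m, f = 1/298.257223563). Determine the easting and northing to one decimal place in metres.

E 456302.1 m, N 7274741.2 m

Zone 27 central meridian λ₀ = 6×27 − 183 = -21°; Δλ = -0.9477°.
Transverse Mercator on WGS84 with k₀ = 0.9996 gives E = 456302.062 m, N = 7274741.239 m.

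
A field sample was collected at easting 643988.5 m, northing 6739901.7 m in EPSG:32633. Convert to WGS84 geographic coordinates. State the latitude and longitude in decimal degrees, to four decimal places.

lat 60.7685°, lon 17.6435°

Zone 33N: λ₀ = 15°, k₀ = 0.9996, false easting 500000 m.
Meridian distance M = (N − FN)/k₀ = 6742598.7 m.
Inverse transverse Mercator on WGS84 gives φ = 60.76850008°, λ = 17.64349956°.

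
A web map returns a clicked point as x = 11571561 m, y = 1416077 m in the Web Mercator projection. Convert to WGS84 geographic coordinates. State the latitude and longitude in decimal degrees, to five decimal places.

lat 12.61760°, lon 103.94910°

R = 6378137 m. λ = x/R = 103.94910107°.
φ = 2·arctan(exp(y/R)) − 90° = 2·arctan(1.24860) − 90° = 12.61759763°.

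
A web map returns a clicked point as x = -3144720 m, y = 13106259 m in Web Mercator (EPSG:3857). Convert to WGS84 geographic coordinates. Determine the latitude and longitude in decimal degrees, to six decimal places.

lat 75.399301°, lon -28.249500°

R = 6378137 m. λ = x/R = -28.24950040°.
φ = 2·arctan(exp(y/R)) − 90° = 2·arctan(7.80584) − 90° = 75.39930096°.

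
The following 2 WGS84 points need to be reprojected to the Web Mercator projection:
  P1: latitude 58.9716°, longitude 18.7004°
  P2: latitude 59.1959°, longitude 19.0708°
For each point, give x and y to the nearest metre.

P1: x 2081719 m, y 8174251 m; P2: x 2122952 m, y 8222849 m

Web Mercator: x = R·λ, y = R·ln tan(π/4+φ/2), R = 6378137 m.
P1 (58.9716°, 18.7004°) → (2081719.006, 8174251.086) m.
P2 (59.1959°, 19.0708°) → (2122951.745, 8222849.404) m.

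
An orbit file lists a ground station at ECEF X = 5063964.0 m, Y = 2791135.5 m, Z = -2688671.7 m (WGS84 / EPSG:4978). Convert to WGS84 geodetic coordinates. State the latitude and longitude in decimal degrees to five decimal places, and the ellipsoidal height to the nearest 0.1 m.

λ = atan2(Y, X) = 28.86249989°; p = √(X²+Y²) = 5782228.7 m.
Bowring's method on WGS84 (a = 6378137 m, b = 6356752.314 m) gives φ = -25.08529982°, h = 2444.871 m.

lat -25.08530°, lon 28.86250°, h 2444.9 m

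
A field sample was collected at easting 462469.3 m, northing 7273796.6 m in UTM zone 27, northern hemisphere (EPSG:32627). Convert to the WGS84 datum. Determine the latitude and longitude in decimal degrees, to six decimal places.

Zone 27N: λ₀ = -21°, k₀ = 0.9996, false easting 500000 m.
Meridian distance M = (N − FN)/k₀ = 7276707.3 m.
Inverse transverse Mercator on WGS84 gives φ = 65.58410008°, λ = -21.81370078°.

lat 65.584100°, lon -21.813701°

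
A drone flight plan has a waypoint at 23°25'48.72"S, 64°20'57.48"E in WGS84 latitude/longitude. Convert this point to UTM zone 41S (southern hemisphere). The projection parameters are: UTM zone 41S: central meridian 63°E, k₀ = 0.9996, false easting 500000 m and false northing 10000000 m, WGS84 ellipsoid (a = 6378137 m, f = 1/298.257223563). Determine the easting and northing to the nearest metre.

E 637845 m, N 7408210 m

Zone 41 central meridian λ₀ = 6×41 − 183 = 63°; Δλ = +1.3493°.
Transverse Mercator on WGS84 with k₀ = 0.9996 gives E = 637845.005 m, N = 7408210.442 m.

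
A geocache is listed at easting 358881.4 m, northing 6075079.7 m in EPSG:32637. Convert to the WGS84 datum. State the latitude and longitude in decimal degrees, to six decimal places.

lat 54.803000°, lon 36.804500°

Zone 37N: λ₀ = 39°, k₀ = 0.9996, false easting 500000 m.
Meridian distance M = (N − FN)/k₀ = 6077510.7 m.
Inverse transverse Mercator on WGS84 gives φ = 54.80300003°, λ = 36.80450007°.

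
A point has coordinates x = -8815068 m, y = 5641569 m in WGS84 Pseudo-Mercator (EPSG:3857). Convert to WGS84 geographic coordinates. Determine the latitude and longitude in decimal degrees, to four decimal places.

R = 6378137 m. λ = x/R = -79.18710315°.
φ = 2·arctan(exp(y/R)) − 90° = 2·arctan(2.42181) − 90° = 45.12720126°.

lat 45.1272°, lon -79.1871°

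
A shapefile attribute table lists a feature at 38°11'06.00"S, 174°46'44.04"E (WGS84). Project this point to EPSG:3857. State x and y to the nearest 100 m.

Web Mercator is spherical with R = a = 6378137 m.
x = R·λ = 6378137 × 3.050467268 = 19456298.149 m.
y = R·ln tan(π/4 + φ/2) = 6378137 × -0.722090663 = -4605593.173 m.

x 19456300 m, y -4605600 m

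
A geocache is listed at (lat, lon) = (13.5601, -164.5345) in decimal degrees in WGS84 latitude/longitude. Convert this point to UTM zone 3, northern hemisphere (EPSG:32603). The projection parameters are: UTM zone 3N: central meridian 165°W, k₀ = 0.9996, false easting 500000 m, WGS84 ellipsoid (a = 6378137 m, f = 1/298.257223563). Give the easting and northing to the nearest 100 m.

Zone 3 central meridian λ₀ = 6×3 − 183 = -165°; Δλ = +0.4655°.
Transverse Mercator on WGS84 with k₀ = 0.9996 gives E = 550364.352 m, N = 1499124.393 m.

E 550400 m, N 1499100 m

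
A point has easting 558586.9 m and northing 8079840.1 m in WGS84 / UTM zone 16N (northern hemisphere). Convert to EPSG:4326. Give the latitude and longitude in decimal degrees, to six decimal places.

Zone 16N: λ₀ = -87°, k₀ = 0.9996, false easting 500000 m.
Meridian distance M = (N − FN)/k₀ = 8083073.3 m.
Inverse transverse Mercator on WGS84 gives φ = 72.80719978°, λ = -85.22400017°.

lat 72.807200°, lon -85.224000°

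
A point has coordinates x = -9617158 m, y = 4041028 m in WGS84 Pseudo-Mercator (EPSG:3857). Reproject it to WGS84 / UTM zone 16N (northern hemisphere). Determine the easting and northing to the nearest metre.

E 556051 m, N 3772413 m

Web Mercator inverse (R = 6378137 m) → φ = 34.09100255°, λ = -86.39240021°.
UTM 16N forward: E = 556051.011 m, N = 3772412.821 m.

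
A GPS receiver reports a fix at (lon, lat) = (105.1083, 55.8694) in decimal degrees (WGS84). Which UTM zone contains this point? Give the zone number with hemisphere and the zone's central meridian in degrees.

Zone 48N, central meridian 105°

UTM zone = ⌊(λ + 180)/6⌋ + 1; 105.1083° ∈ [102°, 108°) → zone 48.
Hemisphere: N (φ ≥ 0).
Central meridian λ₀ = 6×48 − 183 = 105°.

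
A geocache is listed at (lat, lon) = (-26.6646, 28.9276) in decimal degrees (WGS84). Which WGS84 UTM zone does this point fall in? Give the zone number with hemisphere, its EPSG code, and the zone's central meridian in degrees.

UTM zone = ⌊(λ + 180)/6⌋ + 1; 28.9276° ∈ [24°, 30°) → zone 35.
Hemisphere: S (φ < 0).
Central meridian λ₀ = 6×35 − 183 = 27°.
EPSG code: 32735.

Zone 35S (EPSG:32735), central meridian 27°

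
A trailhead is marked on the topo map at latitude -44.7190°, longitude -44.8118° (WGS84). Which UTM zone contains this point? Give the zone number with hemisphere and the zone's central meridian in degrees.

UTM zone = ⌊(λ + 180)/6⌋ + 1; -44.8118° ∈ [-48°, -42°) → zone 23.
Hemisphere: S (φ < 0).
Central meridian λ₀ = 6×23 − 183 = -45°.

Zone 23S, central meridian -45°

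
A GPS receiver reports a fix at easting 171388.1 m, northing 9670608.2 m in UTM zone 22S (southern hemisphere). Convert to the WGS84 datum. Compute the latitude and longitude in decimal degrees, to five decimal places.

lat -2.97610°, lon -53.95580°

Zone 22S: λ₀ = -51°, k₀ = 0.9996, false easting 500000 m, false northing 10000000 m.
Meridian distance M = (N − FN)/k₀ = -329523.6 m.
Inverse transverse Mercator on WGS84 gives φ = -2.97609982°, λ = -53.95580018°.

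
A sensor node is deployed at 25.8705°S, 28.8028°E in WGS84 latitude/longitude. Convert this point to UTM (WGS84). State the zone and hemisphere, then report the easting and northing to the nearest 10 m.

Longitude 28.8028° lies in the 6° band [24°, 30°), giving zone 35; latitude is south of the equator, so 35S.
Zone 35 central meridian λ₀ = 6×35 − 183 = 27°; Δλ = +1.8028°.
Transverse Mercator on WGS84 with k₀ = 0.9996 gives E = 680635.959 m, N = 7137417.065 m.

Zone 35S: E 680640 m, N 7137420 m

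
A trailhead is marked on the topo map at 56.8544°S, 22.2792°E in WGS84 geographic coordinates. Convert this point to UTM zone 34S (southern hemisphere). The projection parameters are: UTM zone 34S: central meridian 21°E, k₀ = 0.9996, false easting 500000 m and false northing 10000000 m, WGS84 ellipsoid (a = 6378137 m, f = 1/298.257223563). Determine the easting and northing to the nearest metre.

E 578009 m, N 3698092 m

Zone 34 central meridian λ₀ = 6×34 − 183 = 21°; Δλ = +1.2792°.
Transverse Mercator on WGS84 with k₀ = 0.9996 gives E = 578009.302 m, N = 3698092.223 m.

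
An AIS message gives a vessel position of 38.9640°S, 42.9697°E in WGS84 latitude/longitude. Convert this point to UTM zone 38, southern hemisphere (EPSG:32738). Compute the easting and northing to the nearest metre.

Zone 38 central meridian λ₀ = 6×38 − 183 = 45°; Δλ = -2.0303°.
Transverse Mercator on WGS84 with k₀ = 0.9996 gives E = 324095.926 m, N = 5685258.078 m.

E 324096 m, N 5685258 m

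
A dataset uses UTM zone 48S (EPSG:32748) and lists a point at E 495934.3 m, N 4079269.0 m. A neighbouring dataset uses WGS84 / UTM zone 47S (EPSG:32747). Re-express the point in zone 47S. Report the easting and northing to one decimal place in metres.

UTM 48S → geographic: φ = -53.43560033°, λ = 104.93879998°.
UTM 47S (λ₀ = 99°) forward: E = 894326.608 m, N = 4062831.314 m.

E 894326.6 m, N 4062831.3 m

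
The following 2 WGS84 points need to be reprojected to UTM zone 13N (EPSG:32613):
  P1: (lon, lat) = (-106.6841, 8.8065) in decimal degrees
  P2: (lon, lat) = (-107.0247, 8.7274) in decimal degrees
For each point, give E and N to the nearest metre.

P1: E 314771 m, N 973876 m; P2: E 277249 m, N 965312 m

UTM zone 13N: λ₀ = -105°, k₀ = 0.9996.
P1 (8.8065°, -106.6841°) → (314770.943, 973876.325) m.
P2 (8.7274°, -107.0247°) → (277248.523, 965311.875) m.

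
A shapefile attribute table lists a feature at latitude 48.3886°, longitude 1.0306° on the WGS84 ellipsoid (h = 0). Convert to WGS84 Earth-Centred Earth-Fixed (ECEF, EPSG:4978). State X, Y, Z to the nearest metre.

WGS84: a = 6378137 m, e² = 0.006694380; N(φ) = a/√(1−e²sin²φ) = 6390104.693 m.
X = (N+h)·cosφ·cosλ = 4242822.226 m; Y = (N+h)·cosφ·sinλ = 76325.416 m; Z = (N(1−e²)+h)·sinφ = 4745680.364 m.

X 4242822 m, Y 76325 m, Z 4745680 m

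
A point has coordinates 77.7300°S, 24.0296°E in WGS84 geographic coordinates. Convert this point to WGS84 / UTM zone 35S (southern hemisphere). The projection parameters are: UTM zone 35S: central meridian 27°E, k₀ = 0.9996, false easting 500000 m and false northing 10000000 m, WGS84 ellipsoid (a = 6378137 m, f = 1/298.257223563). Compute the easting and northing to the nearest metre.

E 429559 m, N 1369978 m

Zone 35 central meridian λ₀ = 6×35 − 183 = 27°; Δλ = -2.9704°.
Transverse Mercator on WGS84 with k₀ = 0.9996 gives E = 429559.056 m, N = 1369977.593 m.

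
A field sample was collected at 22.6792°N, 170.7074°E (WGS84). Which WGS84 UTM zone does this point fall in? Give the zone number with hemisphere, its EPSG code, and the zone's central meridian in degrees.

UTM zone = ⌊(λ + 180)/6⌋ + 1; 170.7074° ∈ [168°, 174°) → zone 59.
Hemisphere: N (φ ≥ 0).
Central meridian λ₀ = 6×59 − 183 = 171°.
EPSG code: 32659.

Zone 59N (EPSG:32659), central meridian 171°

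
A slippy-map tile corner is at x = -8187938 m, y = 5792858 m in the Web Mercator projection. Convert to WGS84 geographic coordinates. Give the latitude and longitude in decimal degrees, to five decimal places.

R = 6378137 m. λ = x/R = -73.55349851°.
φ = 2·arctan(exp(y/R)) − 90° = 2·arctan(2.47995) − 90° = 46.07800251°.

lat 46.07800°, lon -73.55350°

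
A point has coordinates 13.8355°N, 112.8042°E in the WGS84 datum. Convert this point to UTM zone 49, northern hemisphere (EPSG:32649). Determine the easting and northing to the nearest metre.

Zone 49 central meridian λ₀ = 6×49 − 183 = 111°; Δλ = +1.8042°.
Transverse Mercator on WGS84 with k₀ = 0.9996 gives E = 695003.491 m, N = 1530267.929 m.

E 695003 m, N 1530268 m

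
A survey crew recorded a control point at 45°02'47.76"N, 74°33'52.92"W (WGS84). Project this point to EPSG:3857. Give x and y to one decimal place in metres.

x -8300504.4 m, y 5628860.7 m

Web Mercator is spherical with R = a = 6378137 m.
x = R·λ = 6378137 × -1.301399521 = -8300504.435 m.
y = R·ln tan(π/4 + φ/2) = 6378137 × 0.882524268 = 5628860.688 m.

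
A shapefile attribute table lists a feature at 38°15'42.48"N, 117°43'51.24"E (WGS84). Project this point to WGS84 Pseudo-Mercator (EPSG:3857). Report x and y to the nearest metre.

Web Mercator is spherical with R = a = 6378137 m.
x = R·λ = 6378137 × 2.054791836 = 13105743.839 m.
y = R·ln tan(π/4 + φ/2) = 6378137 × 0.723796882 = 4616475.673 m.

x 13105744 m, y 4616476 m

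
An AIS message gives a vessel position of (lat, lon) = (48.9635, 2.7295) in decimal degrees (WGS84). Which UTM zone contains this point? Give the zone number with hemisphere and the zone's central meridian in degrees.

Zone 31N, central meridian 3°

UTM zone = ⌊(λ + 180)/6⌋ + 1; 2.7295° ∈ [0°, 6°) → zone 31.
Hemisphere: N (φ ≥ 0).
Central meridian λ₀ = 6×31 − 183 = 3°.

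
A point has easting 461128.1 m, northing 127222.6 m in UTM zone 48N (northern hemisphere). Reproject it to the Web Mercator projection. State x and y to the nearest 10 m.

x 11649650 m, y 128140 m

Unproject from UTM 48N (λ₀ = 105°) → φ = 1.15099968°, λ = 104.65060020°.
Web Mercator (R = 6378137 m): x = 11649651.525 m, y = 128137.317 m.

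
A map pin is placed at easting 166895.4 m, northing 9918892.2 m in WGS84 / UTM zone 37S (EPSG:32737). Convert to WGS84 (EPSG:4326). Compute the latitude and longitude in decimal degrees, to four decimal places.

Zone 37S: λ₀ = 39°, k₀ = 0.9996, false easting 500000 m, false northing 10000000 m.
Meridian distance M = (N − FN)/k₀ = -81140.3 m.
Inverse transverse Mercator on WGS84 gives φ = -0.73280010°, λ = 36.00759989°.

lat -0.7328°, lon 36.0076°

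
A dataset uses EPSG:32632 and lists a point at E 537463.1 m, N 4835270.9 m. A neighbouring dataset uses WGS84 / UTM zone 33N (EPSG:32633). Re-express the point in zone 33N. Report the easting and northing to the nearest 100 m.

UTM 32N → geographic: φ = 43.66949997°, λ = 9.46469977°.
UTM 33N (λ₀ = 15°) forward: E = 53723.631 m, N = 4850075.072 m.

E 53700 m, N 4850100 m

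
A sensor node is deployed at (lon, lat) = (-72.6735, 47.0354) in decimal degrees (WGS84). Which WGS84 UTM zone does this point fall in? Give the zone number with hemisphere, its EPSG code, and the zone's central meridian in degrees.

Zone 18N (EPSG:32618), central meridian -75°

UTM zone = ⌊(λ + 180)/6⌋ + 1; -72.6735° ∈ [-78°, -72°) → zone 18.
Hemisphere: N (φ ≥ 0).
Central meridian λ₀ = 6×18 − 183 = -75°.
EPSG code: 32618.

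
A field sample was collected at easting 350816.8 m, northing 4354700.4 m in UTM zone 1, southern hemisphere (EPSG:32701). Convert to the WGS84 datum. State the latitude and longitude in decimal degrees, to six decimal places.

Zone 1S: λ₀ = -177°, k₀ = 0.9996, false easting 500000 m, false northing 10000000 m.
Meridian distance M = (N − FN)/k₀ = -5647558.6 m.
Inverse transverse Mercator on WGS84 gives φ = -50.93999956°, λ = -179.12339984°.

lat -50.940000°, lon -179.123400°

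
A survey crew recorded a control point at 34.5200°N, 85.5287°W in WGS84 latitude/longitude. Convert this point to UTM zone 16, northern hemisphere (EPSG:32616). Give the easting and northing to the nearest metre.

Zone 16 central meridian λ₀ = 6×16 − 183 = -87°; Δλ = +1.4713°.
Transverse Mercator on WGS84 with k₀ = 0.9996 gives E = 635043.204 m, N = 3820797.706 m.

E 635043 m, N 3820798 m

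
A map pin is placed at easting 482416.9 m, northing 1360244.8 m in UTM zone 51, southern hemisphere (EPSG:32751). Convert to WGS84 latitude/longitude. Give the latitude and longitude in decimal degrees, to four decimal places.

lat -77.8322°, lon 122.2527°

Zone 51S: λ₀ = 123°, k₀ = 0.9996, false easting 500000 m, false northing 10000000 m.
Meridian distance M = (N − FN)/k₀ = -8643212.5 m.
Inverse transverse Mercator on WGS84 gives φ = -77.83219980°, λ = 122.25269892°.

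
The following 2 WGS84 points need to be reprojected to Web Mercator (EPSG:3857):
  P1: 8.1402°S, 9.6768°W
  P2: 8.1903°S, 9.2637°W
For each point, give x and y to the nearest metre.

P1: x -1077216 m, y -909227 m; P2: x -1031230 m, y -914861 m

Web Mercator: x = R·λ, y = R·ln tan(π/4+φ/2), R = 6378137 m.
P1 (-8.1402°, -9.6768°) → (-1077216.449, -909226.849) m.
P2 (-8.1903°, -9.2637°) → (-1031230.367, -914861.072) m.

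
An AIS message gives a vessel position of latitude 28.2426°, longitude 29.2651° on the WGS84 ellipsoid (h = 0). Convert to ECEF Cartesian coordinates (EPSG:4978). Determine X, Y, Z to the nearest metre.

X 4905362 m, Y 2748833 m, Z 3000217 m

WGS84: a = 6378137 m, e² = 0.006694380; N(φ) = a/√(1−e²sin²φ) = 6382922.894 m.
X = (N+h)·cosφ·cosλ = 4905362.491 m; Y = (N+h)·cosφ·sinλ = 2748833.480 m; Z = (N(1−e²)+h)·sinφ = 3000216.773 m.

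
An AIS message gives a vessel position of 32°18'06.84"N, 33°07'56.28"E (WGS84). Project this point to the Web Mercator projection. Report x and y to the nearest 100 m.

Web Mercator is spherical with R = a = 6378137 m.
x = R·λ = 6378137 × 0.578267724 = 3688270.765 m.
y = R·ln tan(π/4 + φ/2) = 6378137 × 0.596256440 = 3803005.261 m.

x 3688300 m, y 3803000 m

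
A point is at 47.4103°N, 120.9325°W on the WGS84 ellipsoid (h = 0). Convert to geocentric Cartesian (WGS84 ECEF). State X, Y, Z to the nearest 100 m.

WGS84: a = 6378137 m, e² = 0.006694380; N(φ) = a/√(1−e²sin²φ) = 6389740.040 m.
X = (N+h)·cosφ·cosλ = -2222767.570 m; Y = (N+h)·cosφ·sinλ = -3709197.662 m; Z = (N(1−e²)+h)·sinφ = 4672754.453 m.

X -2222800 m, Y -3709200 m, Z 4672800 m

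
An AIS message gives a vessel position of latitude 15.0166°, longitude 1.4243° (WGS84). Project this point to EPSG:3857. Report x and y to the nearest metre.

x 158552 m, y 1691113 m

Web Mercator is spherical with R = a = 6378137 m.
x = R·λ = 6378137 × 0.024858725 = 158552.351 m.
y = R·ln tan(π/4 + φ/2) = 6378137 × 0.265142204 = 1691113.304 m.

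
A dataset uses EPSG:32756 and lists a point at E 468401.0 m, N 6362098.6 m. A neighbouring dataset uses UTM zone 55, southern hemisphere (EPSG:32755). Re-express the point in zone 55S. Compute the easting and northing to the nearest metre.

E 1030018 m, N 6347904 m

UTM 56S → geographic: φ = -32.87880001°, λ = 152.66220019°.
UTM 55S (λ₀ = 147°) forward: E = 1030017.522 m, N = 6347903.752 m.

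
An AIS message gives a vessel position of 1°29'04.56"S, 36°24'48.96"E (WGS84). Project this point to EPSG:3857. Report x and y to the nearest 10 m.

Web Mercator is spherical with R = a = 6378137 m.
x = R·λ = 6378137 × 0.635537213 = 4053543.410 m.
y = R·ln tan(π/4 + φ/2) = 6378137 × -0.025914058 = -165283.412 m.

x 4053540 m, y -165280 m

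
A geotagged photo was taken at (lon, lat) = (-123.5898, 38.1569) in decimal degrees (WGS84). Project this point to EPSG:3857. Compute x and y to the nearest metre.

Web Mercator is spherical with R = a = 6378137 m.
x = R·λ = 6378137 × -2.157048932 = -13757953.603 m.
y = R·ln tan(π/4 + φ/2) = 6378137 × 0.721466832 = 4601614.293 m.

x -13757954 m, y 4601614 m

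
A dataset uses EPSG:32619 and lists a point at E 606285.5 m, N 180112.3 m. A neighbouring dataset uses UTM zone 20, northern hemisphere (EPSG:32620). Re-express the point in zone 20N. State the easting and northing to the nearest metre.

UTM 19N → geographic: φ = 1.62930008°, λ = -68.04449983°.
UTM 20N (λ₀ = -63°) forward: E = -61831.147 m, N = 180791.707 m.

E -61831 m, N 180792 m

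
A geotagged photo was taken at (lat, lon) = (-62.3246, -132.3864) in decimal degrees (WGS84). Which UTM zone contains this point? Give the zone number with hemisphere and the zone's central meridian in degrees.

UTM zone = ⌊(λ + 180)/6⌋ + 1; -132.3864° ∈ [-138°, -132°) → zone 8.
Hemisphere: S (φ < 0).
Central meridian λ₀ = 6×8 − 183 = -135°.

Zone 8S, central meridian -135°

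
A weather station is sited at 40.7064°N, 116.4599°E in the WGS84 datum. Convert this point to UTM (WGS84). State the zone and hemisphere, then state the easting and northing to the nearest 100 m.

Zone 50N: E 454400 m, N 4506300 m

Longitude 116.4599° lies in the 6° band [114°, 120°), giving zone 50; latitude is north of the equator, so 50N.
Zone 50 central meridian λ₀ = 6×50 − 183 = 117°; Δλ = -0.5401°.
Transverse Mercator on WGS84 with k₀ = 0.9996 gives E = 454375.698 m, N = 4506305.756 m.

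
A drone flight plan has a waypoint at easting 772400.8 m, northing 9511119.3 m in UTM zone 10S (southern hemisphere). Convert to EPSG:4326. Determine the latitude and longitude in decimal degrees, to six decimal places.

Zone 10S: λ₀ = -123°, k₀ = 0.9996, false easting 500000 m, false northing 10000000 m.
Meridian distance M = (N − FN)/k₀ = -489076.3 m.
Inverse transverse Mercator on WGS84 gives φ = -4.41890005°, λ = -120.54550010°.

lat -4.418900°, lon -120.545500°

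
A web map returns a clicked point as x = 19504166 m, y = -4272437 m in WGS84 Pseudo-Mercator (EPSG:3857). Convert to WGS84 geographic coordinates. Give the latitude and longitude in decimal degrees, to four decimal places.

R = 6378137 m. λ = x/R = 175.20890422°.
φ = 2·arctan(exp(y/R)) − 90° = 2·arctan(0.51178) − 90° = -35.79490362°.

lat -35.7949°, lon 175.2089°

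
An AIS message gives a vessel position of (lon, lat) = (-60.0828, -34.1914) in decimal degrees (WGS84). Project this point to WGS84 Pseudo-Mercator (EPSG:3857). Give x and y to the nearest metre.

x -6688387 m, y -4054531 m

Web Mercator is spherical with R = a = 6378137 m.
x = R·λ = 6378137 × -1.048642684 = -6688386.701 m.
y = R·ln tan(π/4 + φ/2) = 6378137 × -0.635692118 = -4054531.416 m.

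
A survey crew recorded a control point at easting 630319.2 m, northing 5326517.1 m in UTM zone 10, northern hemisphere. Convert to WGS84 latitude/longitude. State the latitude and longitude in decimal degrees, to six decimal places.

lat 48.078600°, lon -121.250300°

Zone 10N: λ₀ = -123°, k₀ = 0.9996, false easting 500000 m.
Meridian distance M = (N − FN)/k₀ = 5328648.6 m.
Inverse transverse Mercator on WGS84 gives φ = 48.07859968°, λ = -121.25030031°.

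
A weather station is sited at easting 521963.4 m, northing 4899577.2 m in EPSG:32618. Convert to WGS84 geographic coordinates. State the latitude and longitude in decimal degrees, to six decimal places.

lat 44.249100°, lon -74.724900°

Zone 18N: λ₀ = -75°, k₀ = 0.9996, false easting 500000 m.
Meridian distance M = (N − FN)/k₀ = 4901537.8 m.
Inverse transverse Mercator on WGS84 gives φ = 44.24909976°, λ = -74.72490015°.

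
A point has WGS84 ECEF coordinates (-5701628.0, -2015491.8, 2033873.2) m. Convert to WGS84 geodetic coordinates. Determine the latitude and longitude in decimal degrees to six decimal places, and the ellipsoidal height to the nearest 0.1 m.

λ = atan2(Y, X) = -160.53179959°; p = √(X²+Y²) = 6047377.0 m.
Bowring's method on WGS84 (a = 6378137 m, b = 6356752.314 m) gives φ = 18.70549995°, h = 4281.765 m.

lat 18.705500°, lon -160.531800°, h 4281.8 m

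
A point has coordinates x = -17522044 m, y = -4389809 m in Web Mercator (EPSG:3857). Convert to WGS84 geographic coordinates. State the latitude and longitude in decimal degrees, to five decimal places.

R = 6378137 m. λ = x/R = -157.40319934°.
φ = 2·arctan(exp(y/R)) − 90° = 2·arctan(0.50245) − 90° = -36.64550303°.

lat -36.64550°, lon -157.40320°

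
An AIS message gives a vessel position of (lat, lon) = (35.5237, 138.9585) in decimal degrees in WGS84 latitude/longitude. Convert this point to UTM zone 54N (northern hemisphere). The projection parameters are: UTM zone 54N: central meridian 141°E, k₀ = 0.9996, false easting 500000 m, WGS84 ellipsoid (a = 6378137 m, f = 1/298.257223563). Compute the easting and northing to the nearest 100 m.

Zone 54 central meridian λ₀ = 6×54 − 183 = 141°; Δλ = -2.0415°.
Transverse Mercator on WGS84 with k₀ = 0.9996 gives E = 314891.607 m, N = 3933038.541 m.

E 314900 m, N 3933000 m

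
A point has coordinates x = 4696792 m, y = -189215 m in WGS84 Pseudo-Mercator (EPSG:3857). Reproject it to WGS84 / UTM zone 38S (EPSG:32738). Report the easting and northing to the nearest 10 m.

E 187550 m, N 9811930 m

Web Mercator inverse (R = 6378137 m) → φ = -1.69949800°, λ = 42.19200040°.
UTM 38S forward: E = 187550.750 m, N = 9811926.647 m.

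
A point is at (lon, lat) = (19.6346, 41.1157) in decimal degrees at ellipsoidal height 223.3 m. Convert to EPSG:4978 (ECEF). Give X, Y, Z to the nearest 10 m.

X 4532510 m, Y 1617040 m, Z 4172260 m

WGS84: a = 6378137 m, e² = 0.006694380; N(φ) = a/√(1−e²sin²φ) = 6387388.620 m.
X = (N+h)·cosφ·cosλ = 4532505.976 m; Y = (N+h)·cosφ·sinλ = 1617037.605 m; Z = (N(1−e²)+h)·sinφ = 4172258.834 m.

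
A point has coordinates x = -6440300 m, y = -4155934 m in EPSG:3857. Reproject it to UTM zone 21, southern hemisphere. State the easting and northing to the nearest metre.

Web Mercator inverse (R = 6378137 m) → φ = -34.94149951°, λ = -57.85419924°.
UTM 21S forward: E = 421996.468 m, N = 6133111.346 m.

E 421996 m, N 6133111 m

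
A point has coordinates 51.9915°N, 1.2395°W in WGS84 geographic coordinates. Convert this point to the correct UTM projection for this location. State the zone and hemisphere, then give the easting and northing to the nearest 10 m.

Zone 30N: E 620880 m, N 5761560 m

Longitude -1.2395° lies in the 6° band [-6°, 0°), giving zone 30; latitude is north of the equator, so 30N.
Zone 30 central meridian λ₀ = 6×30 − 183 = -3°; Δλ = +1.7605°.
Transverse Mercator on WGS84 with k₀ = 0.9996 gives E = 620877.593 m, N = 5761556.247 m.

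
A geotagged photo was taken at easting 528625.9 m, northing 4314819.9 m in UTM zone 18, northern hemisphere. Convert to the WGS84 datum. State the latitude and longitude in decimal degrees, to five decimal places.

Zone 18N: λ₀ = -75°, k₀ = 0.9996, false easting 500000 m.
Meridian distance M = (N − FN)/k₀ = 4316546.5 m.
Inverse transverse Mercator on WGS84 gives φ = 38.98189957°, λ = -74.66949998°.

lat 38.98190°, lon -74.66950°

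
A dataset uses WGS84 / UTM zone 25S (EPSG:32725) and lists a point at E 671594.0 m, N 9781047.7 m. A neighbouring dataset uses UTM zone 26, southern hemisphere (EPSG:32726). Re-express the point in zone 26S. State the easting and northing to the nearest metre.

E 3817 m, N 9780460 m

UTM 25S → geographic: φ = -1.98019986°, λ = -31.45720006°.
UTM 26S (λ₀ = -27°) forward: E = 3816.542 m, N = 9780459.631 m.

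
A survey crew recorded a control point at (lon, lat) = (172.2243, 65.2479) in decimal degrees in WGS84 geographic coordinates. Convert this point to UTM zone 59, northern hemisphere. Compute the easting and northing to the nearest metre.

E 557195 m, N 7236638 m

Zone 59 central meridian λ₀ = 6×59 − 183 = 171°; Δλ = +1.2243°.
Transverse Mercator on WGS84 with k₀ = 0.9996 gives E = 557195.483 m, N = 7236637.971 m.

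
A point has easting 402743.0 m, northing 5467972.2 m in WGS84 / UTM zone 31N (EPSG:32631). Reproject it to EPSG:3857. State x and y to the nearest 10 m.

Unproject from UTM 31N (λ₀ = 3°) → φ = 49.35669967°, λ = 1.66070014°.
Web Mercator (R = 6378137 m): x = 184868.294 m, y = 6335604.030 m.

x 184870 m, y 6335600 m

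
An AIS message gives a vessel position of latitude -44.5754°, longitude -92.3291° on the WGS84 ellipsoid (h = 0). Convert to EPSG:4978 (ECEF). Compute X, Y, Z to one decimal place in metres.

X -184942.5 m, Y -4547072.1 m, Z -4453860.4 m

WGS84: a = 6378137 m, e² = 0.006694380; N(φ) = a/√(1−e²sin²φ) = 6388679.295 m.
X = (N+h)·cosφ·cosλ = -184942.471 m; Y = (N+h)·cosφ·sinλ = -4547072.118 m; Z = (N(1−e²)+h)·sinφ = -4453860.403 m.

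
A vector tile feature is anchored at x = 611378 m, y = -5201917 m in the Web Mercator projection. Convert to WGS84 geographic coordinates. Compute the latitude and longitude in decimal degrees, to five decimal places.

lat -42.27270°, lon 5.49210°

R = 6378137 m. λ = x/R = 5.49210202°.
φ = 2·arctan(exp(y/R)) − 90° = 2·arctan(0.44238) − 90° = -42.27270321°.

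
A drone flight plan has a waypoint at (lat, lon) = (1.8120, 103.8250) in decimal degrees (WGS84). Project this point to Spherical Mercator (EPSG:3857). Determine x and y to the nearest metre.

Web Mercator is spherical with R = a = 6378137 m.
x = R·λ = 6378137 × 1.812088096 = 11557746.132 m.
y = R·ln tan(π/4 + φ/2) = 6378137 × 0.031630639 = 201744.550 m.

x 11557746 m, y 201745 m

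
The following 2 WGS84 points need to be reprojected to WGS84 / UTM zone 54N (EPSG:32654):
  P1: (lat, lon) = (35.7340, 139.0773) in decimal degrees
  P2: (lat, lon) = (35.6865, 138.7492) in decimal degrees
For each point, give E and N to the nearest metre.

UTM zone 54N: λ₀ = 141°, k₀ = 0.9996.
P1 (35.7340°, 139.0773°) → (326121.091, 3956150.061) m.
P2 (35.6865°, 138.7492°) → (296324.022, 3951512.077) m.

P1: E 326121 m, N 3956150 m; P2: E 296324 m, N 3951512 m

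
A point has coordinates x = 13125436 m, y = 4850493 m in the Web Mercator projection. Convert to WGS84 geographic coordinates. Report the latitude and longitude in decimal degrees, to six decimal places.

R = 6378137 m. λ = x/R = 117.90779770°.
φ = 2·arctan(exp(y/R)) − 90° = 2·arctan(2.13932) − 90° = 39.89360312°.

lat 39.893603°, lon 117.907798°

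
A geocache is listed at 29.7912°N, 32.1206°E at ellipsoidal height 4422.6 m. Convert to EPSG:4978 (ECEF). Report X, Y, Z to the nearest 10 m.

X 4695070 m, Y 2947570 m, Z 3152510 m

WGS84: a = 6378137 m, e² = 0.006694380; N(φ) = a/√(1−e²sin²φ) = 6383413.515 m.
X = (N+h)·cosφ·cosλ = 4695071.902 m; Y = (N+h)·cosφ·sinλ = 2947565.895 m; Z = (N(1−e²)+h)·sinφ = 3152505.323 m.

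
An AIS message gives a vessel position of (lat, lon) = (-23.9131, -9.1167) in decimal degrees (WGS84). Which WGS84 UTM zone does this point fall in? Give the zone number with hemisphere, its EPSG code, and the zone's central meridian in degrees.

UTM zone = ⌊(λ + 180)/6⌋ + 1; -9.1167° ∈ [-12°, -6°) → zone 29.
Hemisphere: S (φ < 0).
Central meridian λ₀ = 6×29 − 183 = -9°.
EPSG code: 32729.

Zone 29S (EPSG:32729), central meridian -9°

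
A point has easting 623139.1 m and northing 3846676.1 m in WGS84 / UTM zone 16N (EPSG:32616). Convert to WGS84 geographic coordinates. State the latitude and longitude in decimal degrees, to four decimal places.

Zone 16N: λ₀ = -87°, k₀ = 0.9996, false easting 500000 m.
Meridian distance M = (N − FN)/k₀ = 3848215.4 m.
Inverse transverse Mercator on WGS84 gives φ = 34.75479971°, λ = -85.65459975°.

lat 34.7548°, lon -85.6546°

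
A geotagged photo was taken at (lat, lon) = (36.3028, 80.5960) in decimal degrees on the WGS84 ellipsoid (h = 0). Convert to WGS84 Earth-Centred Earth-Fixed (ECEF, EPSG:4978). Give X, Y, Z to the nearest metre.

WGS84: a = 6378137 m, e² = 0.006694380; N(φ) = a/√(1−e²sin²φ) = 6385633.523 m.
X = (N+h)·cosφ·cosλ = 840858.903 m; Y = (N+h)·cosφ·sinλ = 5077017.170 m; Z = (N(1−e²)+h)·sinφ = 3755321.716 m.

X 840859 m, Y 5077017 m, Z 3755322 m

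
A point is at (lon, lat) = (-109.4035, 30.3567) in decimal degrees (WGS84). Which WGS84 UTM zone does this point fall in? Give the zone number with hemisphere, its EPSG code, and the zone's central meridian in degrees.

Zone 12N (EPSG:32612), central meridian -111°

UTM zone = ⌊(λ + 180)/6⌋ + 1; -109.4035° ∈ [-114°, -108°) → zone 12.
Hemisphere: N (φ ≥ 0).
Central meridian λ₀ = 6×12 − 183 = -111°.
EPSG code: 32612.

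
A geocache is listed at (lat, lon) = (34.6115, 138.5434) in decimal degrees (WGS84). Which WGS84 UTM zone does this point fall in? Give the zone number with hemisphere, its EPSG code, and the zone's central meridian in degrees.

UTM zone = ⌊(λ + 180)/6⌋ + 1; 138.5434° ∈ [138°, 144°) → zone 54.
Hemisphere: N (φ ≥ 0).
Central meridian λ₀ = 6×54 − 183 = 141°.
EPSG code: 32654.

Zone 54N (EPSG:32654), central meridian 141°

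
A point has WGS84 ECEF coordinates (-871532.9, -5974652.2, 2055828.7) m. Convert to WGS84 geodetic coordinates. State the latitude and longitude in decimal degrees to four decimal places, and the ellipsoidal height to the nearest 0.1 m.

λ = atan2(Y, X) = -98.29929956°; p = √(X²+Y²) = 6037883.6 m.
Bowring's method on WGS84 (a = 6378137 m, b = 6356752.314 m) gives φ = 18.92079980°, h = 2375.793 m.

lat 18.9208°, lon -98.2993°, h 2375.8 m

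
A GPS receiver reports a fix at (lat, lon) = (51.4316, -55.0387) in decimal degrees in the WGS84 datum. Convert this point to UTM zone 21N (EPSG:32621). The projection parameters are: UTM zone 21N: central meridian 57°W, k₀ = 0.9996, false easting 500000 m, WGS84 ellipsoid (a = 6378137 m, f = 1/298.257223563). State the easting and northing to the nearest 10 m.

Zone 21 central meridian λ₀ = 6×21 − 183 = -57°; Δλ = +1.9613°.
Transverse Mercator on WGS84 with k₀ = 0.9996 gives E = 636336.992 m, N = 5699647.007 m.

E 636340 m, N 5699650 m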